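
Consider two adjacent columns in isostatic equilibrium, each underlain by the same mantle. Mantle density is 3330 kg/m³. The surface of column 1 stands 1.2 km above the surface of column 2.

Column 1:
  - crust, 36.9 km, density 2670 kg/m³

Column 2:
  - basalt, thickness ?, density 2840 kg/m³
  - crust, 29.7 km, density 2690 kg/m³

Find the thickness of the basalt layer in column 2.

2.76 km

Take the compensation level at the base of the deeper column (depth z_c below the surface of column 1) and equate Σ ρ_i t_i down to z_c; mantle fills any gap and the z_c terms cancel.
Column 1: 36.9×2670 + (z_c − 36.9)×3330
Column 2: 1.2×0 + x×2840 + 29.7×2690 + (z_c − 1.2 − 29.7 − x)×3330
The z_c×3330 term appears on both sides and cancels. Collect the known terms of each column as K = Σ(ρt)_known − 3330 × (depth of known layers): K_1 = 98523 − 3330×36.9 = −24354; K_2 = 79893 − 3330×(1.2 + 29.7) = −23004.
Balance: K_1 = K_2 − x×(3330 − 2840), so x = (K_2 − K_1)/(3330 − 2840) = 1350/490 = 2.76 km.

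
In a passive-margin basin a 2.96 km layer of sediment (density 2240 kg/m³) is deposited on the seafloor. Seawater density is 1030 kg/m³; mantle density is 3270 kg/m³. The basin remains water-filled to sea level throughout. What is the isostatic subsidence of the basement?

1.6 km

Submarine loading: the sediment displaces seawater, and the subsidence is in turn flooded, so s (ρ_m − ρ_w) = t (ρ_sed − ρ_w).
s = 2.96 km × (2240 − 1030) / (3270 − 1030) = 1.6 km.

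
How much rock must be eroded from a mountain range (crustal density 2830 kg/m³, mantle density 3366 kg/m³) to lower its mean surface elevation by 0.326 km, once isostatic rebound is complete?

Net drop Δ = e − u = e − e ρ_c/ρ_m = e (ρ_m − ρ_c)/ρ_m.
e = Δ ρ_m/(ρ_m − ρ_c) = 0.326 km × 3366/536 = 2.05 km.

2.05 km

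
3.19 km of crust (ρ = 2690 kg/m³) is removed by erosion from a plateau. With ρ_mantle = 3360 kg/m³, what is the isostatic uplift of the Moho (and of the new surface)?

2.55 km

Unloading: uplift u = e ρ_c/ρ_m = 3.19 km × 2690/3360 = 2.55 km.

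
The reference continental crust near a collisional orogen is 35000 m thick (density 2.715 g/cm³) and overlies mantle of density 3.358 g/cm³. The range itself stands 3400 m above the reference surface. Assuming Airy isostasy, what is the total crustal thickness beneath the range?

52800 m

Root depth r = h ρ_c / (ρ_m − ρ_c) = 3400 m × 2.715 / 0.643 = 14360 m.
Total thickness = T + h + r = 35000 m + 3400 m + 14360 m = 52800 m.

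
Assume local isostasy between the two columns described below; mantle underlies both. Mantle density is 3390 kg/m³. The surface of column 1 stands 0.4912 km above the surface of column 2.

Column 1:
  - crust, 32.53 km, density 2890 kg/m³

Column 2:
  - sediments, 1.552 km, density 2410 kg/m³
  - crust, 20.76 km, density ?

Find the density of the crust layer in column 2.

2760 kg/m³

Take the compensation level at the base of the deeper column (depth z_c below the surface of column 1) and equate Σ ρ_i t_i down to z_c; mantle fills any gap and the z_c terms cancel.
Column 1: 32.53×2890 + (z_c − 32.53)×3390
Column 2: 0.4912×0 + 1.552×2410 + 20.76×ρ + (z_c − 0.4912 − 22.312)×3390
The z_c×3390 term appears on both sides and cancels. Collect the known terms of each column as K = Σ(ρt)_known − 3390 × (depth of known layers): K_1 = 94011.7 − 3390×32.53 = −16265; K_2 = 3740.32 − 3390×(0.4912 + 22.312) = −73562.528.
Balance: K_1 = K_2 + 20.76×ρ, so ρ = (K_1 − K_2)/20.76 = 57297.5/20.76 = 2760 kg/m³.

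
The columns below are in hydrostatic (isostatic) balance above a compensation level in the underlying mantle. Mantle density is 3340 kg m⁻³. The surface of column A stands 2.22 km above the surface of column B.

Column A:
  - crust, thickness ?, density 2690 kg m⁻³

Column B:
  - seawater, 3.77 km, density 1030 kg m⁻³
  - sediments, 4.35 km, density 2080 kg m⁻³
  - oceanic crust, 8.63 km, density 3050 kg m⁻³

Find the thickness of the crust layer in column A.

37.1 km

Take the compensation level at the base of the deeper column (depth z_c below the surface of column A) and equate Σ ρ_i t_i down to z_c; mantle fills any gap and the z_c terms cancel.
Column A: x×2690 + (z_c − 0 − x)×3340
Column B: 2.22×0 + 3.77×1030 + 4.35×2080 + 8.63×3050 + (z_c − 2.22 − 16.75)×3340
The z_c×3340 term appears on both sides and cancels. Collect the known terms of each column as K = Σ(ρt)_known − 3340 × (depth of known layers): K_A = 0 − 3340×0 = 0; K_B = 39252.6 − 3340×(2.22 + 16.75) = −24107.2.
Balance: K_A − x×(3340 − 2690) = K_B, so x = (K_A − K_B)/(3340 − 2690) = 24107.2/650 = 37.1 km.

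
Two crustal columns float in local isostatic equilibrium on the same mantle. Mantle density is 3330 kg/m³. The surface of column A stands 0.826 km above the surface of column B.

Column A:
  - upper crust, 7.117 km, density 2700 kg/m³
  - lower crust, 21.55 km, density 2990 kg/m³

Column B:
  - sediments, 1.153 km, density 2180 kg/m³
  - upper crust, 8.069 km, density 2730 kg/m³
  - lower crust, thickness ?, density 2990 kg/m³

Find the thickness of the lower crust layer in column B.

Take the compensation level at the base of the deeper column (depth z_c below the surface of column A) and equate Σ ρ_i t_i down to z_c; mantle fills any gap and the z_c terms cancel.
Column A: 7.117×2700 + 21.55×2990 + (z_c − 28.667)×3330
Column B: 0.826×0 + 1.153×2180 + 8.069×2730 + x×2990 + (z_c − 0.826 − 9.222 − x)×3330
The z_c×3330 term appears on both sides and cancels. Collect the known terms of each column as K = Σ(ρt)_known − 3330 × (depth of known layers): K_A = 83650.4 − 3330×28.667 = −11810.71; K_B = 24541.91 − 3330×(0.826 + 9.222) = −8917.93.
Balance: K_A = K_B − x×(3330 − 2990), so x = (K_B − K_A)/(3330 − 2990) = 2892.78/340 = 8.51 km.

8.51 km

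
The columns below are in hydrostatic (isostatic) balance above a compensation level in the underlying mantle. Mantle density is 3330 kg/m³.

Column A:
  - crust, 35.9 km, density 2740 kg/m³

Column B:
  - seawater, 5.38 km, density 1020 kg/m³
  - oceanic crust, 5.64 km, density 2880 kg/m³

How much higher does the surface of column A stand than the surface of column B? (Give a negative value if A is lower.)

1.87 km

For any compensation level in the mantle, the mantle terms cancel and isostasy reduces to e = (Σt_A − Σt_B) − (Σ(ρt)_A − Σ(ρt)_B) / ρ_m.
Σt_A = 35.9 km; Σt_B = 11.02 km; Σ(ρt)_A = 98366; Σ(ρt)_B = 21730.8 (in km·kg/m³).
e = (35.9 − 11.02) − (98366 − 21730.8) / 3330 = 1.87 km.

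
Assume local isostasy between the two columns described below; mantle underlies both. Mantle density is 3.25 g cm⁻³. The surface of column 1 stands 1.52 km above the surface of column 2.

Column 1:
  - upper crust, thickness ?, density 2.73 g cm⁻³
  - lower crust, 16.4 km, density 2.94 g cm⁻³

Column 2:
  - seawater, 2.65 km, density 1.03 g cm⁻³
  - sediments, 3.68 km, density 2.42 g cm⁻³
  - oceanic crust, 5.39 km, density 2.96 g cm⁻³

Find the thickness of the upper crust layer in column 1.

19.9 km

Take the compensation level at the base of the deeper column (depth z_c below the surface of column 1) and equate Σ ρ_i t_i down to z_c; mantle fills any gap and the z_c terms cancel.
Column 1: x×2.73 + 16.4×2.94 + (z_c − 16.4 − x)×3.25
Column 2: 1.52×0 + 2.65×1.03 + 3.68×2.42 + 5.39×2.96 + (z_c − 1.52 − 11.72)×3.25
The z_c×3.25 term appears on both sides and cancels. Collect the known terms of each column as K = Σ(ρt)_known − 3.25 × (depth of known layers): K_1 = 48.216 − 3.25×16.4 = −5.084; K_2 = 27.5895 − 3.25×(1.52 + 11.72) = −15.4405.
Balance: K_1 − x×(3.25 − 2.73) = K_2, so x = (K_1 − K_2)/(3.25 − 2.73) = 10.3565/0.52 = 19.9 km.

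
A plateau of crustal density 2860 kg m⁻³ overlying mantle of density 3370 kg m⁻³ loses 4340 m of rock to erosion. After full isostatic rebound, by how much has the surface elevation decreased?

657 m

Rebound u = e ρ_c/ρ_m = 4340 m × 2860/3370 = 3683 m.
Net surface drop = e − u = 4340 m − 3683 m = e (ρ_m − ρ_c)/ρ_m = 657 m.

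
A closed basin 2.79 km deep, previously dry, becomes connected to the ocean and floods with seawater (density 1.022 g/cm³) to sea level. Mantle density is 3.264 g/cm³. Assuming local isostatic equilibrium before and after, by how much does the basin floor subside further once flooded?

1.27 km

After flooding the water column is d + s deep. Its weight must equal the weight of mantle displaced by the extra subsidence s: (d + s) ρ_w = s ρ_m.
s = d ρ_w / (ρ_m − ρ_w) = 2.79 km × 1.022/(3.264 − 1.022) = 1.27 km.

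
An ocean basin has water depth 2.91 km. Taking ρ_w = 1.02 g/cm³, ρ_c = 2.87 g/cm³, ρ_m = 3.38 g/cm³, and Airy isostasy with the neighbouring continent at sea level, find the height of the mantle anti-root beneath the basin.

In Airy isostatic equilibrium: replacing crust with seawater at the top is compensated by replacing crust with mantle at the base: d (ρ_c − ρ_w) = a (ρ_m − ρ_c).
a = d (ρ_c − ρ_w)/(ρ_m − ρ_c) = 2.91 km × 1.85/0.51 = 10.6 km.

10.6 km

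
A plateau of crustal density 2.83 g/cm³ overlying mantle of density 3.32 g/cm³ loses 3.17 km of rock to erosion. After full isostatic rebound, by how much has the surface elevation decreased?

Rebound u = e ρ_c/ρ_m = 3.17 km × 2.83/3.32 = 2.702 km.
Net surface drop = e − u = 3.17 km − 2.702 km = e (ρ_m − ρ_c)/ρ_m = 0.468 km.

0.468 km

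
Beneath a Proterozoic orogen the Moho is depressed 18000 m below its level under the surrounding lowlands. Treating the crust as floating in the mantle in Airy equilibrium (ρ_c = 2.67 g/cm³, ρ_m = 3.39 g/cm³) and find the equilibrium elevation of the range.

4850 m

Isostatic balance requires: ρ_c h = (ρ_m − ρ_c) r.
h = r (ρ_m − ρ_c) / ρ_c = 18000 m × (3.39 − 2.67) / 2.67 = 4850 m.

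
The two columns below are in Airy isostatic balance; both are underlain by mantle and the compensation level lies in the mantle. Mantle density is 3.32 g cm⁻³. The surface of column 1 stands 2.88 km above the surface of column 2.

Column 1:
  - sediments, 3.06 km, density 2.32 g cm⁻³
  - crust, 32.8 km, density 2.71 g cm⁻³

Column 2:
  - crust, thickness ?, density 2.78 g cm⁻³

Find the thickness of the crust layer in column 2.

Take the compensation level at the base of the deeper column (depth z_c below the surface of column 1) and equate Σ ρ_i t_i down to z_c; mantle fills any gap and the z_c terms cancel.
Column 1: 3.06×2.32 + 32.8×2.71 + (z_c − 35.86)×3.32
Column 2: 2.88×0 + x×2.78 + (z_c − 2.88 − 0 − x)×3.32
The z_c×3.32 term appears on both sides and cancels. Collect the known terms of each column as K = Σ(ρt)_known − 3.32 × (depth of known layers): K_1 = 95.9872 − 3.32×35.86 = −23.068; K_2 = 0 − 3.32×(2.88 + 0) = −9.5616.
Balance: K_1 = K_2 − x×(3.32 − 2.78), so x = (K_2 − K_1)/(3.32 − 2.78) = 13.5064/0.54 = 25 km.

25 km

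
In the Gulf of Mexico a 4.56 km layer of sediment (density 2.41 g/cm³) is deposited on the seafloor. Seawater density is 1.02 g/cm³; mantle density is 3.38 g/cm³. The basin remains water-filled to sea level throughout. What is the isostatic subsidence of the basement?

2.69 km

Submarine loading: the sediment displaces seawater, and the subsidence is in turn flooded, so s (ρ_m − ρ_w) = t (ρ_sed − ρ_w).
s = 4.56 km × (2.41 − 1.02) / (3.38 − 1.02) = 2.69 km.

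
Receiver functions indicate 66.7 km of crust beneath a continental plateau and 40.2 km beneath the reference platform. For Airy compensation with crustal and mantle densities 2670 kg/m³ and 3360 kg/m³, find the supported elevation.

Excess crust Δ = 66.7 km − 40.2 km = 26.5 km, split between elevation h and root r with h + r = Δ.
Airy balance ρ_c h = (ρ_m − ρ_c) r gives r = h ρ_c/(ρ_m − ρ_c), so h (1 + ρ_c/(ρ_m − ρ_c)) = Δ, i.e. h = Δ (ρ_m − ρ_c)/ρ_m.
h = 26.5 km × 690/3360 = 5.44 km.

5.44 km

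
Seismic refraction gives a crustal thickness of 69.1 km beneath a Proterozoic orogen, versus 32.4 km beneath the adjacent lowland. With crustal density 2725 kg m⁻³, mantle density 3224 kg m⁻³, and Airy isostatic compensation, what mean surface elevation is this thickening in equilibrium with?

Excess crust Δ = 69.1 km − 32.4 km = 36.7 km, split between elevation h and root r with h + r = Δ.
Airy balance ρ_c h = (ρ_m − ρ_c) r gives r = h ρ_c/(ρ_m − ρ_c), so h (1 + ρ_c/(ρ_m − ρ_c)) = Δ, i.e. h = Δ (ρ_m − ρ_c)/ρ_m.
h = 36.7 km × 499/3224 = 5.68 km.

5.68 km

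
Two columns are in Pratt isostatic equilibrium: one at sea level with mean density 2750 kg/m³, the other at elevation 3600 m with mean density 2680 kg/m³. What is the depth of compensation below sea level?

138000 m

ρ_ref D = ρ (D + h) → D (ρ_ref − ρ) = ρ h.
D = ρ h/(ρ_ref − ρ) = 2680 × 3600 m/(2750 − 2680) = 138000 m.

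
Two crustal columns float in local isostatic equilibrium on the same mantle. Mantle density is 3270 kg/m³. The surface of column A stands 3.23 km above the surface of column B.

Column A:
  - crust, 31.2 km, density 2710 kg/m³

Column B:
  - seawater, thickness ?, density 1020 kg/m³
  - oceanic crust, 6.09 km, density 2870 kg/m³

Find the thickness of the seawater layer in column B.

1.99 km

Take the compensation level at the base of the deeper column (depth z_c below the surface of column A) and equate Σ ρ_i t_i down to z_c; mantle fills any gap and the z_c terms cancel.
Column A: 31.2×2710 + (z_c − 31.2)×3270
Column B: 3.23×0 + x×1020 + 6.09×2870 + (z_c − 3.23 − 6.09 − x)×3270
The z_c×3270 term appears on both sides and cancels. Collect the known terms of each column as K = Σ(ρt)_known − 3270 × (depth of known layers): K_A = 84552 − 3270×31.2 = −17472; K_B = 17478.3 − 3270×(3.23 + 6.09) = −12998.1.
Balance: K_A = K_B − x×(3270 − 1020), so x = (K_B − K_A)/(3270 − 1020) = 4473.9/2250 = 1.99 km.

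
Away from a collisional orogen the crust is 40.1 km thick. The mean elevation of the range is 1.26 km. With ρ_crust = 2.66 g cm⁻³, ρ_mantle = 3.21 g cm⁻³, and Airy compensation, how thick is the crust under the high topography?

47.5 km

Root depth r = h ρ_c / (ρ_m − ρ_c) = 1.26 km × 2.66 / 0.55 = 6.094 km.
Total thickness = T + h + r = 40.1 km + 1.26 km + 6.094 km = 47.5 km.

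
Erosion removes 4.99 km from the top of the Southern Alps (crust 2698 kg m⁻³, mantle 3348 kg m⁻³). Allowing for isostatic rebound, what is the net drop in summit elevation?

Rebound u = e ρ_c/ρ_m = 4.99 km × 2698/3348 = 4.021 km.
Net surface drop = e − u = 4.99 km − 4.021 km = e (ρ_m − ρ_c)/ρ_m = 0.969 km.

0.969 km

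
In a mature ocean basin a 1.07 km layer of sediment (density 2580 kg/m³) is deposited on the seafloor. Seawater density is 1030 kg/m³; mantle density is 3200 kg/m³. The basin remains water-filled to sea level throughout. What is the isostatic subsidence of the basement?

Submarine loading: the sediment displaces seawater, and the subsidence is in turn flooded, so s (ρ_m − ρ_w) = t (ρ_sed − ρ_w).
s = 1.07 km × (2580 − 1030) / (3200 − 1030) = 0.764 km.

0.764 km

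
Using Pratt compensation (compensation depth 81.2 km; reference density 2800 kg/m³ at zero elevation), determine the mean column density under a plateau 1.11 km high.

Pratt balance: ρ_ref D = ρ (D + h).
ρ = ρ_ref D/(D + h) = 2800 × 81.2 km/(81.2 km + 1.11 km) = 2760 kg/m³.

2760 kg/m³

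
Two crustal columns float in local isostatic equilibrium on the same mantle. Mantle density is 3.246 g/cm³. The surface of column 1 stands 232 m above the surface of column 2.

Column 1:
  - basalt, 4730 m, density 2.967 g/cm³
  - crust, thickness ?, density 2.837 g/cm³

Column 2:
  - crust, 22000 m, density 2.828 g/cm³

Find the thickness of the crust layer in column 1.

Take the compensation level at the base of the deeper column (depth z_c below the surface of column 1) and equate Σ ρ_i t_i down to z_c; mantle fills any gap and the z_c terms cancel.
Column 1: 4730×2.967 + x×2.837 + (z_c − 4730 − x)×3.246
Column 2: 232×0 + 22000×2.828 + (z_c − 232 − 22000)×3.246
The z_c×3.246 term appears on both sides and cancels. Collect the known terms of each column as K = Σ(ρt)_known − 3.246 × (depth of known layers): K_1 = 14033.91 − 3.246×4730 = −1319.67; K_2 = 62216 − 3.246×(232 + 22000) = −9949.072.
Balance: K_1 − x×(3.246 − 2.837) = K_2, so x = (K_1 − K_2)/(3.246 − 2.837) = 8629.4/0.409 = 21100 m.

21100 m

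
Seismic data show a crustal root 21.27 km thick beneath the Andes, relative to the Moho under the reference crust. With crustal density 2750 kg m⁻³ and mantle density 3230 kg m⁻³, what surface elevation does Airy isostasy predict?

3.71 km

For local isostatic compensation: ρ_c h = (ρ_m − ρ_c) r.
h = r (ρ_m − ρ_c) / ρ_c = 21.27 km × (3230 − 2750) / 2750 = 3.71 km.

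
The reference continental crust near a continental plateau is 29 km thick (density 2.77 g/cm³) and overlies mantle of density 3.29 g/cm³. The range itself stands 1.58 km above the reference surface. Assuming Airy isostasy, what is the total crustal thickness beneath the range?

39 km

Root depth r = h ρ_c / (ρ_m − ρ_c) = 1.58 km × 2.77 / 0.52 = 8.417 km.
Total thickness = T + h + r = 29 km + 1.58 km + 8.417 km = 39 km.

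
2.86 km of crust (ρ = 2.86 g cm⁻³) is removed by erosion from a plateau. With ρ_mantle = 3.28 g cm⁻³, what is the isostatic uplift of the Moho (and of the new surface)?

Unloading: uplift u = e ρ_c/ρ_m = 2.86 km × 2.86/3.28 = 2.49 km.

2.49 km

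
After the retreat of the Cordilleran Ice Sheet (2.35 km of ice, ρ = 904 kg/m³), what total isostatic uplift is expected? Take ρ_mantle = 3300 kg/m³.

Removing the load lets mantle flow back in; uplift u satisfies ρ_ice t = ρ_m u.
u = t ρ_ice/ρ_m = 2.35 km × 904/3300 = 0.644 km.

0.644 km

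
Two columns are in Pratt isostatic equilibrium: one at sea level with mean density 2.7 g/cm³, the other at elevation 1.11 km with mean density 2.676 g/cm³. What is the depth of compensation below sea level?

ρ_ref D = ρ (D + h) → D (ρ_ref − ρ) = ρ h.
D = ρ h/(ρ_ref − ρ) = 2.676 × 1.11 km/(2.7 − 2.676) = 124 km.

124 km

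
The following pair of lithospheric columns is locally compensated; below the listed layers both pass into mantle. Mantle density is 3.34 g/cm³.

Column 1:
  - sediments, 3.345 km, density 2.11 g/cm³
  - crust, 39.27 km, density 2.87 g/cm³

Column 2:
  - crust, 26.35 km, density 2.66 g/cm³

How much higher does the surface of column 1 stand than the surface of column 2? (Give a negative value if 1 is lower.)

For any compensation level in the mantle, the mantle terms cancel and isostasy reduces to e = (Σt_1 − Σt_2) − (Σ(ρt)_1 − Σ(ρt)_2) / ρ_m.
Σt_1 = 42.615 km; Σt_2 = 26.35 km; Σ(ρt)_1 = 119.76285; Σ(ρt)_2 = 70.091 (in km·g/cm³).
e = (42.615 − 26.35) − (119.76285 − 70.091) / 3.34 = 1.39 km.

1.39 km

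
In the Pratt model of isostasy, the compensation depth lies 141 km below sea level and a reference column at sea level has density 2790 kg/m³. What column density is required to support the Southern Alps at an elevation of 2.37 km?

Pratt balance: ρ_ref D = ρ (D + h).
ρ = ρ_ref D/(D + h) = 2790 × 141 km/(141 km + 2.37 km) = 2740 kg/m³.

2740 kg/m³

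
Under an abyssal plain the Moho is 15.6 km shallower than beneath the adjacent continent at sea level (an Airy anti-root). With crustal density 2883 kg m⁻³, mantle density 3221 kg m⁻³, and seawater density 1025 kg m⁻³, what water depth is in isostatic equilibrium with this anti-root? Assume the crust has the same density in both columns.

Replacing a thickness d of crust by seawater at the top must be balanced by replacing crust with mantle at the base: d (ρ_c − ρ_w) = a (ρ_m − ρ_c).
d = a (ρ_m − ρ_c)/(ρ_c − ρ_w) = 15.6 km × 338/1858 = 2.84 km.

2.84 km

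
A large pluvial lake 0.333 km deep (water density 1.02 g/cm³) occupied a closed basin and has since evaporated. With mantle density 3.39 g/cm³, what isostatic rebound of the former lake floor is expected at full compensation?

u = d ρ_w/ρ_m = 0.333 km × 1.02/3.39 = 0.1 km.

0.1 km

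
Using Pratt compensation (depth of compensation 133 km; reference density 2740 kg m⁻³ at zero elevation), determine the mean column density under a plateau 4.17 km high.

Pratt balance: ρ_ref D = ρ (D + h).
ρ = ρ_ref D/(D + h) = 2740 × 133 km/(133 km + 4.17 km) = 2660 kg m⁻³.

2660 kg m⁻³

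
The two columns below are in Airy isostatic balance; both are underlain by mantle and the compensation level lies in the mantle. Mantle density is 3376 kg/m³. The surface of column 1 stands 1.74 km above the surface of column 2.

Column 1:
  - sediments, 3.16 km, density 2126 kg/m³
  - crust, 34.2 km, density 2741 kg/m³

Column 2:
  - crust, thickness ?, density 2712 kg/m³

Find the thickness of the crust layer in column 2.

29.8 km

Take the compensation level at the base of the deeper column (depth z_c below the surface of column 1) and equate Σ ρ_i t_i down to z_c; mantle fills any gap and the z_c terms cancel.
Column 1: 3.16×2126 + 34.2×2741 + (z_c − 37.36)×3376
Column 2: 1.74×0 + x×2712 + (z_c − 1.74 − 0 − x)×3376
The z_c×3376 term appears on both sides and cancels. Collect the known terms of each column as K = Σ(ρt)_known − 3376 × (depth of known layers): K_1 = 100460.36 − 3376×37.36 = −25667; K_2 = 0 − 3376×(1.74 + 0) = −5874.24.
Balance: K_1 = K_2 − x×(3376 − 2712), so x = (K_2 − K_1)/(3376 − 2712) = 19792.8/664 = 29.8 km.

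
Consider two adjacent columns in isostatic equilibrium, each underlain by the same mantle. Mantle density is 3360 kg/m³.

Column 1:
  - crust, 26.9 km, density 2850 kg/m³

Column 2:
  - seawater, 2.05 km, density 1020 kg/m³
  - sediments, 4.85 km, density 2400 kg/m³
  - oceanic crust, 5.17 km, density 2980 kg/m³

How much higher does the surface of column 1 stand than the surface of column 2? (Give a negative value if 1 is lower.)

0.685 km

For any compensation level in the mantle, the mantle terms cancel and isostasy reduces to e = (Σt_1 − Σt_2) − (Σ(ρt)_1 − Σ(ρt)_2) / ρ_m.
Σt_1 = 26.9 km; Σt_2 = 12.07 km; Σ(ρt)_1 = 76665; Σ(ρt)_2 = 29137.6 (in km·kg/m³).
e = (26.9 − 12.07) − (76665 − 29137.6) / 3360 = 0.685 km.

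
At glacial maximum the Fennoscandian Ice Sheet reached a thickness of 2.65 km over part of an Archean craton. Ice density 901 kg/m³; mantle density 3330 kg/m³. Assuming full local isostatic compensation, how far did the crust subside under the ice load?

0.717 km

Balancing pressure at the compensation depth: the ice load ρ_ice t is balanced by mantle displaced below, ρ_m s.
s = t ρ_ice / ρ_m = 2.65 km × 901/3330 = 0.717 km.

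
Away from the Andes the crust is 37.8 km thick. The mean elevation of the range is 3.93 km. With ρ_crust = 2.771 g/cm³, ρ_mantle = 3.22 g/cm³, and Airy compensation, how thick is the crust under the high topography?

Root depth r = h ρ_c / (ρ_m − ρ_c) = 3.93 km × 2.771 / 0.449 = 24.25 km.
Total thickness = T + h + r = 37.8 km + 3.93 km + 24.25 km = 66 km.

66 km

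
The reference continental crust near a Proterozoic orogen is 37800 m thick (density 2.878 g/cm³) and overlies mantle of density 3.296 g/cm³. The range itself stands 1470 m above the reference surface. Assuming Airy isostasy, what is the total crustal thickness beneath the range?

Root depth r = h ρ_c / (ρ_m − ρ_c) = 1470 m × 2.878 / 0.418 = 10120 m.
Total thickness = T + h + r = 37800 m + 1470 m + 10120 m = 49400 m.

49400 m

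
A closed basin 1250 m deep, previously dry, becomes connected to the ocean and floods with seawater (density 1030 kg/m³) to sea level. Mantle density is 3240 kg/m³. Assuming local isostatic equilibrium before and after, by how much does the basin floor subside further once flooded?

After flooding the water column is d + s deep. Its weight must equal the weight of mantle displaced by the extra subsidence s: (d + s) ρ_w = s ρ_m.
s = d ρ_w / (ρ_m − ρ_w) = 1250 m × 1030/(3240 − 1030) = 583 m.

583 m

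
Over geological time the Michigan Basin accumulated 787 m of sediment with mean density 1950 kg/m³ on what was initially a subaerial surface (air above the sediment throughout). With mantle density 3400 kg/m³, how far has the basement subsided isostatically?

451 m

Subaerial load: s = t ρ_sed / ρ_m = 787 m × 1950/3400 = 451 m.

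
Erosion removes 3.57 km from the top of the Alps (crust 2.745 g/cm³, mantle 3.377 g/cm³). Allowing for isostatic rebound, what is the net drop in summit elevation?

0.668 km

Rebound u = e ρ_c/ρ_m = 3.57 km × 2.745/3.377 = 2.902 km.
Net surface drop = e − u = 3.57 km − 2.902 km = e (ρ_m − ρ_c)/ρ_m = 0.668 km.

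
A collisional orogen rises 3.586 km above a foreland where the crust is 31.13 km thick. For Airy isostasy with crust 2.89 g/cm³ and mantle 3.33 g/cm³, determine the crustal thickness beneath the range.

58.3 km

Root depth r = h ρ_c / (ρ_m − ρ_c) = 3.586 km × 2.89 / 0.44 = 23.55 km.
Total thickness = T + h + r = 31.13 km + 3.586 km + 23.55 km = 58.3 km.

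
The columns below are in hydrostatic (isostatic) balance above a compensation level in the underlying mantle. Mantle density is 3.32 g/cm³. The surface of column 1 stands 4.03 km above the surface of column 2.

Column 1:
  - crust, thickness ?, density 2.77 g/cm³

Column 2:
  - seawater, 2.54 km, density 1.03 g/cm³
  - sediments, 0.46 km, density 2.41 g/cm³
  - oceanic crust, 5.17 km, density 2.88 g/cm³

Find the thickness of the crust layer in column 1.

39.8 km

Take the compensation level at the base of the deeper column (depth z_c below the surface of column 1) and equate Σ ρ_i t_i down to z_c; mantle fills any gap and the z_c terms cancel.
Column 1: x×2.77 + (z_c − 0 − x)×3.32
Column 2: 4.03×0 + 2.54×1.03 + 0.46×2.41 + 5.17×2.88 + (z_c − 4.03 − 8.17)×3.32
The z_c×3.32 term appears on both sides and cancels. Collect the known terms of each column as K = Σ(ρt)_known − 3.32 × (depth of known layers): K_1 = 0 − 3.32×0 = 0; K_2 = 18.6144 − 3.32×(4.03 + 8.17) = −21.8896.
Balance: K_1 − x×(3.32 − 2.77) = K_2, so x = (K_1 − K_2)/(3.32 − 2.77) = 21.8896/0.55 = 39.8 km.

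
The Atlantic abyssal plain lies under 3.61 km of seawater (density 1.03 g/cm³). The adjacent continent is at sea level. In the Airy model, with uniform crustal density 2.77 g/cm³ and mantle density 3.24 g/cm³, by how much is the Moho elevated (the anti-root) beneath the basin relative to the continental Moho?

13.4 km

By Archimedes' principle applied to the lithosphere: replacing crust with seawater at the top is compensated by replacing crust with mantle at the base: d (ρ_c − ρ_w) = a (ρ_m − ρ_c).
a = d (ρ_c − ρ_w)/(ρ_m − ρ_c) = 3.61 km × 1.74/0.47 = 13.4 km.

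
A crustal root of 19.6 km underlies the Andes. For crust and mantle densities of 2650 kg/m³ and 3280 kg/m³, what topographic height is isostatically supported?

For local isostatic compensation: ρ_c h = (ρ_m − ρ_c) r.
h = r (ρ_m − ρ_c) / ρ_c = 19.6 km × (3280 − 2650) / 2650 = 4.66 km.

4.66 km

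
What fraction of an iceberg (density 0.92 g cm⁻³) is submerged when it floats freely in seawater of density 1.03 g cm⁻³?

89.3%

Submerged fraction = ρ_obj/ρ_fluid = 0.92/1.03 = 89.3%.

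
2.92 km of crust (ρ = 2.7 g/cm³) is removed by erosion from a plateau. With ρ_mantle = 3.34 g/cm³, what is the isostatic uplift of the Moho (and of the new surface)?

Unloading: uplift u = e ρ_c/ρ_m = 2.92 km × 2.7/3.34 = 2.36 km.

2.36 km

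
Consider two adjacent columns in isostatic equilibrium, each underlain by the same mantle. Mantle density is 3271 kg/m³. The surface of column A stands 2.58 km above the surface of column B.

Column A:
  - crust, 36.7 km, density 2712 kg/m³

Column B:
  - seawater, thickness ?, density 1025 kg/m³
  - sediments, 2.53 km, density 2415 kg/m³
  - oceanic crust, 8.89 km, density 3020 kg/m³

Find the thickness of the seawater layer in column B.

3.42 km

Take the compensation level at the base of the deeper column (depth z_c below the surface of column A) and equate Σ ρ_i t_i down to z_c; mantle fills any gap and the z_c terms cancel.
Column A: 36.7×2712 + (z_c − 36.7)×3271
Column B: 2.58×0 + x×1025 + 2.53×2415 + 8.89×3020 + (z_c − 2.58 − 11.42 − x)×3271
The z_c×3271 term appears on both sides and cancels. Collect the known terms of each column as K = Σ(ρt)_known − 3271 × (depth of known layers): K_A = 99530.4 − 3271×36.7 = −20515.3; K_B = 32957.75 − 3271×(2.58 + 11.42) = −12836.25.
Balance: K_A = K_B − x×(3271 − 1025), so x = (K_B − K_A)/(3271 − 1025) = 7679.05/2246 = 3.42 km.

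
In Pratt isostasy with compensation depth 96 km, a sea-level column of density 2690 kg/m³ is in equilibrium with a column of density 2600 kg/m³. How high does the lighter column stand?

3.32 km

ρ_ref D = ρ (D + h) → h = D (ρ_ref − ρ)/ρ.
h = 96 km × (2690 − 2600)/2600 = 3.32 km.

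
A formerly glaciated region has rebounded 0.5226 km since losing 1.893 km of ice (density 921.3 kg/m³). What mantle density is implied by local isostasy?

ρ_m = ρ_ice t / u = 921.3 × 1.893 km/0.5226 km = 3340 kg/m³.

3340 kg/m³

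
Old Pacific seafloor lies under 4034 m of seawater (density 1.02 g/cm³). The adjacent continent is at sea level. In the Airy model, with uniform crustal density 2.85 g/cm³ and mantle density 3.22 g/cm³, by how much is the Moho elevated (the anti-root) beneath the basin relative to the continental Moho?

By Archimedes' principle applied to the lithosphere: replacing crust with seawater at the top is compensated by replacing crust with mantle at the base: d (ρ_c − ρ_w) = a (ρ_m − ρ_c).
a = d (ρ_c − ρ_w)/(ρ_m − ρ_c) = 4034 m × 1.83/0.37 = 20000 m.

20000 m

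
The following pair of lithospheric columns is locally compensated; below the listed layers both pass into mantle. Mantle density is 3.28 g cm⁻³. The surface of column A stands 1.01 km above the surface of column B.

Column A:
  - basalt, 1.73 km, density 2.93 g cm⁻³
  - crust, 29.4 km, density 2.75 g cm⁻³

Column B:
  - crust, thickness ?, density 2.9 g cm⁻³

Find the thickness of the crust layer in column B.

33.9 km

Take the compensation level at the base of the deeper column (depth z_c below the surface of column A) and equate Σ ρ_i t_i down to z_c; mantle fills any gap and the z_c terms cancel.
Column A: 1.73×2.93 + 29.4×2.75 + (z_c − 31.13)×3.28
Column B: 1.01×0 + x×2.9 + (z_c − 1.01 − 0 − x)×3.28
The z_c×3.28 term appears on both sides and cancels. Collect the known terms of each column as K = Σ(ρt)_known − 3.28 × (depth of known layers): K_A = 85.9189 − 3.28×31.13 = −16.1875; K_B = 0 − 3.28×(1.01 + 0) = −3.3128.
Balance: K_A = K_B − x×(3.28 − 2.9), so x = (K_B − K_A)/(3.28 − 2.9) = 12.8747/0.38 = 33.9 km.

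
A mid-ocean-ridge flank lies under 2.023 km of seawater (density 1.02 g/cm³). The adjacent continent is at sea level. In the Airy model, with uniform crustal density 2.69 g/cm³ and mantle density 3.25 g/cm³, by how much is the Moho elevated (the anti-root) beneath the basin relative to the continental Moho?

Equating mass per unit area of the two columns: replacing crust with seawater at the top is compensated by replacing crust with mantle at the base: d (ρ_c − ρ_w) = a (ρ_m − ρ_c).
a = d (ρ_c − ρ_w)/(ρ_m − ρ_c) = 2.023 km × 1.67/0.56 = 6.03 km.

6.03 km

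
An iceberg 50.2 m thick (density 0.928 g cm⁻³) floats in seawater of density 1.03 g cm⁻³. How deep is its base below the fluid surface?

Draft d = t ρ_obj/ρ_fluid = 50.2 m × 0.928/1.03 = 45.2 m.

45.2 m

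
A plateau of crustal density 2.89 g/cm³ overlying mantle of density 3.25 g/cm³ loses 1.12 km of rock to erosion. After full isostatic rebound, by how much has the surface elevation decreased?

Rebound u = e ρ_c/ρ_m = 1.12 km × 2.89/3.25 = 0.9959 km.
Net surface drop = e − u = 1.12 km − 0.9959 km = e (ρ_m − ρ_c)/ρ_m = 0.124 km.

0.124 km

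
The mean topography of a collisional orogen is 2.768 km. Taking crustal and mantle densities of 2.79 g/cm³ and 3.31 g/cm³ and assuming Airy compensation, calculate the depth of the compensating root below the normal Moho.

14.9 km

Isostatic balance requires: the weight of the topography is balanced by the buoyancy of the root, ρ_c h = (ρ_m − ρ_c) r.
r = h · ρ_c / (ρ_m − ρ_c) = 2.768 km × 2.79 / (3.31 − 2.79) = 14.9 km.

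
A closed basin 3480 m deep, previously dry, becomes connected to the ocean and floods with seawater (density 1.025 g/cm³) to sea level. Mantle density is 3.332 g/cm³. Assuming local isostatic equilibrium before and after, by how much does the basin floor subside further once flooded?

After flooding the water column is d + s deep. Its weight must equal the weight of mantle displaced by the extra subsidence s: (d + s) ρ_w = s ρ_m.
s = d ρ_w / (ρ_m − ρ_w) = 3480 m × 1.025/(3.332 − 1.025) = 1550 m.

1550 m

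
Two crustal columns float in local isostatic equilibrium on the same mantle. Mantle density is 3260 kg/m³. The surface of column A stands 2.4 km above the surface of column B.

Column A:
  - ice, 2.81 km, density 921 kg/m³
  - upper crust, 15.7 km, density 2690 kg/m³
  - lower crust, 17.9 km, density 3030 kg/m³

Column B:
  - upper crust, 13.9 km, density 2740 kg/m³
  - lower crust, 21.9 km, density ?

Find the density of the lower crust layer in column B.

3050 kg/m³

Take the compensation level at the base of the deeper column (depth z_c below the surface of column A) and equate Σ ρ_i t_i down to z_c; mantle fills any gap and the z_c terms cancel.
Column A: 2.81×921 + 15.7×2690 + 17.9×3030 + (z_c − 36.41)×3260
Column B: 2.4×0 + 13.9×2740 + 21.9×ρ + (z_c − 2.4 − 35.8)×3260
The z_c×3260 term appears on both sides and cancels. Collect the known terms of each column as K = Σ(ρt)_known − 3260 × (depth of known layers): K_A = 99058.01 − 3260×36.41 = −19638.59; K_B = 38086 − 3260×(2.4 + 35.8) = −86446.
Balance: K_A = K_B + 21.9×ρ, so ρ = (K_A − K_B)/21.9 = 66807.4/21.9 = 3050 kg/m³.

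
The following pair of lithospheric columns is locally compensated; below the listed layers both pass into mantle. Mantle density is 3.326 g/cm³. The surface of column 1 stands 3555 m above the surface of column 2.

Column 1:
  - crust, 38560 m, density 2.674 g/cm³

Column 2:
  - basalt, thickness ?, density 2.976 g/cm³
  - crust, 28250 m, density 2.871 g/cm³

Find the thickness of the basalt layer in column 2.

1320 m

Take the compensation level at the base of the deeper column (depth z_c below the surface of column 1) and equate Σ ρ_i t_i down to z_c; mantle fills any gap and the z_c terms cancel.
Column 1: 38560×2.674 + (z_c − 38560)×3.326
Column 2: 3555×0 + x×2.976 + 28250×2.871 + (z_c − 3555 − 28250 − x)×3.326
The z_c×3.326 term appears on both sides and cancels. Collect the known terms of each column as K = Σ(ρt)_known − 3.326 × (depth of known layers): K_1 = 103109.44 − 3.326×38560 = −25141.12; K_2 = 81105.75 − 3.326×(3555 + 28250) = −24677.68.
Balance: K_1 = K_2 − x×(3.326 − 2.976), so x = (K_2 − K_1)/(3.326 − 2.976) = 463.44/0.35 = 1320 m.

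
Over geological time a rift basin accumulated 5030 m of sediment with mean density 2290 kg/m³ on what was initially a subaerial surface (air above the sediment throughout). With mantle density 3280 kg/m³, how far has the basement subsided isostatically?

Subaerial load: s = t ρ_sed / ρ_m = 5030 m × 2290/3280 = 3510 m.

3510 m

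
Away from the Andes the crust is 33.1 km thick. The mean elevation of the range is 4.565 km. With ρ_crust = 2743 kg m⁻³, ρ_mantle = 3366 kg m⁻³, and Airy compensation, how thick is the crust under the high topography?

Root depth r = h ρ_c / (ρ_m − ρ_c) = 4.565 km × 2743 / 623 = 20.1 km.
Total thickness = T + h + r = 33.1 km + 4.565 km + 20.1 km = 57.8 km.

57.8 km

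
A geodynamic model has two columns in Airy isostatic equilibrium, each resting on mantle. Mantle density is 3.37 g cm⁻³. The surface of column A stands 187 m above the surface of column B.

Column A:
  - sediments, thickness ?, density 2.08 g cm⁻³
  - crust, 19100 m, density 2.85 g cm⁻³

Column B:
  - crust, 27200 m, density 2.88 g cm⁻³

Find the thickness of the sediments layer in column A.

Take the compensation level at the base of the deeper column (depth z_c below the surface of column A) and equate Σ ρ_i t_i down to z_c; mantle fills any gap and the z_c terms cancel.
Column A: x×2.08 + 19100×2.85 + (z_c − 19100 − x)×3.37
Column B: 187×0 + 27200×2.88 + (z_c − 187 − 27200)×3.37
The z_c×3.37 term appears on both sides and cancels. Collect the known terms of each column as K = Σ(ρt)_known − 3.37 × (depth of known layers): K_A = 54435 − 3.37×19100 = −9932; K_B = 78336 − 3.37×(187 + 27200) = −13958.19.
Balance: K_A − x×(3.37 − 2.08) = K_B, so x = (K_A − K_B)/(3.37 − 2.08) = 4026.19/1.29 = 3120 m.

3120 m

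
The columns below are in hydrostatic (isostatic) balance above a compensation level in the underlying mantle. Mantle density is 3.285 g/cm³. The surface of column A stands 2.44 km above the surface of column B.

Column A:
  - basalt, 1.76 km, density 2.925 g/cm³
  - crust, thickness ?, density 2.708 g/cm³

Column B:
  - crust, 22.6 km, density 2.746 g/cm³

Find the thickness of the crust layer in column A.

33.9 km

Take the compensation level at the base of the deeper column (depth z_c below the surface of column A) and equate Σ ρ_i t_i down to z_c; mantle fills any gap and the z_c terms cancel.
Column A: 1.76×2.925 + x×2.708 + (z_c − 1.76 − x)×3.285
Column B: 2.44×0 + 22.6×2.746 + (z_c − 2.44 − 22.6)×3.285
The z_c×3.285 term appears on both sides and cancels. Collect the known terms of each column as K = Σ(ρt)_known − 3.285 × (depth of known layers): K_A = 5.148 − 3.285×1.76 = −0.6336; K_B = 62.0596 − 3.285×(2.44 + 22.6) = −20.1968.
Balance: K_A − x×(3.285 − 2.708) = K_B, so x = (K_A − K_B)/(3.285 − 2.708) = 19.5632/0.577 = 33.9 km.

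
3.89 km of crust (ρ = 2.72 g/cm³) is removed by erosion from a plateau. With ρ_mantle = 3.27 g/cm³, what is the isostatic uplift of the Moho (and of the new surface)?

Unloading: uplift u = e ρ_c/ρ_m = 3.89 km × 2.72/3.27 = 3.24 km.

3.24 km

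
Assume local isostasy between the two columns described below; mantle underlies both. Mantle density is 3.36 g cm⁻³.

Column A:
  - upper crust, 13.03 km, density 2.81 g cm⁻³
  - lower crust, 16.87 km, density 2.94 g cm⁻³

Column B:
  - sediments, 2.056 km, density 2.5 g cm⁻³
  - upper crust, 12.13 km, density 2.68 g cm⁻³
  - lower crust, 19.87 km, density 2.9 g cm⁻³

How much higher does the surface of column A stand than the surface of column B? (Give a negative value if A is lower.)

−1.46 km

For any compensation level in the mantle, the mantle terms cancel and isostasy reduces to e = (Σt_A − Σt_B) − (Σ(ρt)_A − Σ(ρt)_B) / ρ_m.
Σt_A = 29.9 km; Σt_B = 34.056 km; Σ(ρt)_A = 86.2121; Σ(ρt)_B = 95.2714 (in km·g cm⁻³).
e = (29.9 − 34.056) − (86.2121 − 95.2714) / 3.36 = −1.46 km.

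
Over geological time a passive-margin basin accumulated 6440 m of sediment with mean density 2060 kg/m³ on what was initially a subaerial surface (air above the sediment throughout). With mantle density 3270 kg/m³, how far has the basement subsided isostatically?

Subaerial load: s = t ρ_sed / ρ_m = 6440 m × 2060/3270 = 4060 m.

4060 m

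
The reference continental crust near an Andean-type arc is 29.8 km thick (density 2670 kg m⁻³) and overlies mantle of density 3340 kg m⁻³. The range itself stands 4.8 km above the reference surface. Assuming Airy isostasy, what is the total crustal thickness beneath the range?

53.7 km

Root depth r = h ρ_c / (ρ_m − ρ_c) = 4.8 km × 2670 / 670 = 19.13 km.
Total thickness = T + h + r = 29.8 km + 4.8 km + 19.13 km = 53.7 km.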